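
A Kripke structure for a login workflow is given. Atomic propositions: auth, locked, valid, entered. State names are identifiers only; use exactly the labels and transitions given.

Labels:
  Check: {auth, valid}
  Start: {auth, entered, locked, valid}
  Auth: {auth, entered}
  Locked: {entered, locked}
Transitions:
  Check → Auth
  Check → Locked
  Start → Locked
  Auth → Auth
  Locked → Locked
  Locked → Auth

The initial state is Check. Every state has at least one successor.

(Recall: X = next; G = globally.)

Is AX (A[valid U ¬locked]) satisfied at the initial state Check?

Violated

States satisfying A[valid U ¬locked]: {Check, Auth}.
States satisfying AX (A[valid U ¬locked]): {Auth}.
Check ∉ Sat(AX (A[valid U ¬locked])).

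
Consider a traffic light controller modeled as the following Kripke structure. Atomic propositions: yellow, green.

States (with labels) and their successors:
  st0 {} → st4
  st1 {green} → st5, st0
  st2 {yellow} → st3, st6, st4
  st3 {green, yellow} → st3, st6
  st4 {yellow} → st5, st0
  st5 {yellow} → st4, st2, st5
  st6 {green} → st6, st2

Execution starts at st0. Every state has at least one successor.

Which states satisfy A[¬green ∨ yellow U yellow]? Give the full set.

States satisfying ¬green ∨ yellow: {st0, st2, st3, st4, st5}.
States satisfying yellow: {st2, st3, st4, st5}.
States satisfying A[¬green ∨ yellow U yellow]: {st0, st2, st3, st4, st5}.

{st0, st2, st3, st4, st5}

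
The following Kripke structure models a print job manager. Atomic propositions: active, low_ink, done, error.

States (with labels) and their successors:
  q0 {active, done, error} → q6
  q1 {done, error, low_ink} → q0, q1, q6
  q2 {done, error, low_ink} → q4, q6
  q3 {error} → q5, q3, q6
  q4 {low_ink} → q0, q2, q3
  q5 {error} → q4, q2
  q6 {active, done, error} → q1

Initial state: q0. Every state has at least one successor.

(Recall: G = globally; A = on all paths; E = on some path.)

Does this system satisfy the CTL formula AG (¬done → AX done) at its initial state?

States satisfying ¬done → AX done: {q0, q1, q2, q6}.
States satisfying AG (¬done → AX done): {q0, q1, q6}.
Every state reachable from q0 satisfies ¬done → AX done.
q0 ∈ Sat(AG (¬done → AX done)).

Satisfied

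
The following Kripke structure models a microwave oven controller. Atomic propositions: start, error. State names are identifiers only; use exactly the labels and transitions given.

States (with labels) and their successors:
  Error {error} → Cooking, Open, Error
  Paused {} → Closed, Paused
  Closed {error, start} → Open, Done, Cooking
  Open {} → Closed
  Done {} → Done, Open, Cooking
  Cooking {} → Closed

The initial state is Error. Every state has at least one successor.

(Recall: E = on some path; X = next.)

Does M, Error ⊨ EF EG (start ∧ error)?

Does not hold

States satisfying EG (start ∧ error): ∅.
States satisfying EF EG (start ∧ error): ∅.
No suitable path/successor from Error witnesses the formula.
Error ∉ Sat(EF EG (start ∧ error)).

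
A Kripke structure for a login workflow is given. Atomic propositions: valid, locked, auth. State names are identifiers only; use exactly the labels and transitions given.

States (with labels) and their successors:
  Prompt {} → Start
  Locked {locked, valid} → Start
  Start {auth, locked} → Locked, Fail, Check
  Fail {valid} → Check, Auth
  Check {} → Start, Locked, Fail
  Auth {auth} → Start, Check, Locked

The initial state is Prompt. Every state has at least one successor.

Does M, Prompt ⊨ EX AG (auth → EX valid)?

Holds

States satisfying AG (auth → EX valid): {Prompt, Locked, Start, Fail, Check, Auth}.
States satisfying EX AG (auth → EX valid): {Prompt, Locked, Start, Fail, Check, Auth}.
Prompt ∈ Sat(EX AG (auth → EX valid)).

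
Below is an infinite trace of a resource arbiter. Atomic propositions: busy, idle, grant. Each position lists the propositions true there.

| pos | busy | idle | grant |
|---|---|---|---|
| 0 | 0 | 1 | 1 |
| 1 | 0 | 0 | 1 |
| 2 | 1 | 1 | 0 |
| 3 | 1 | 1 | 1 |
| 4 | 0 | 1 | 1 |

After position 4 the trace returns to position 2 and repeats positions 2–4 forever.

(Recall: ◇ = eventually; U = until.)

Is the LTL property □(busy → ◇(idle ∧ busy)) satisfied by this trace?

busy → ◇(idle ∧ busy) holds at every position 0..4, and those are all positions ever visited, so □(busy → ◇(idle ∧ busy)) holds.
Positions where busy holds: 2, 3.
Check ◇(idle ∧ busy) at each: 2→ok, 3→ok.

Holds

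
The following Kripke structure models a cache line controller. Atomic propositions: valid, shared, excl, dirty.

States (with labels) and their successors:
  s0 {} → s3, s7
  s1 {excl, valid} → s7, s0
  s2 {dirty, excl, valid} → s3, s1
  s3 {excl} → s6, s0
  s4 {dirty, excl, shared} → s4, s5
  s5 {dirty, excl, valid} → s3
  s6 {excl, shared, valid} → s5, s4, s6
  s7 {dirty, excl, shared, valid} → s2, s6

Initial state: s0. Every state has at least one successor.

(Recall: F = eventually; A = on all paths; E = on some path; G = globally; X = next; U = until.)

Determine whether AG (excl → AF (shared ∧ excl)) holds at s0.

No

States satisfying excl → AF (shared ∧ excl): {s0, s4, s6, s7}.
States satisfying AG (excl → AF (shared ∧ excl)): ∅.
s1 is reachable from s0 and violates excl → AF (shared ∧ excl), so AG fails at s0.
s0 ∉ Sat(AG (excl → AF (shared ∧ excl))).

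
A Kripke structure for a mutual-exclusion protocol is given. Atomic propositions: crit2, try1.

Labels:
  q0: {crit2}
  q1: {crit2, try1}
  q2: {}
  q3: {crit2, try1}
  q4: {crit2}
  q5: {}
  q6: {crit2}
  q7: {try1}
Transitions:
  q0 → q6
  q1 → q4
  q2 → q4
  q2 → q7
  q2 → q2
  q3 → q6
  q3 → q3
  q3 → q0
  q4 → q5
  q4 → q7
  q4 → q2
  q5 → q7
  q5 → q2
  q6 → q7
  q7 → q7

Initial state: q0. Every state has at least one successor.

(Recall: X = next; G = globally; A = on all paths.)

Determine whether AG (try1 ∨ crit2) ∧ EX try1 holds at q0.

States satisfying try1 ∨ crit2: {q0, q1, q3, q4, q6, q7}.
States satisfying AG (try1 ∨ crit2): {q0, q3, q6, q7}.
States satisfying try1: {q1, q3, q7}.
States satisfying EX try1: {q2, q3, q4, q5, q6, q7}.
States satisfying AG (try1 ∨ crit2) ∧ EX try1: {q3, q6, q7}.
q0 ∉ Sat(AG (try1 ∨ crit2) ∧ EX try1).

Violated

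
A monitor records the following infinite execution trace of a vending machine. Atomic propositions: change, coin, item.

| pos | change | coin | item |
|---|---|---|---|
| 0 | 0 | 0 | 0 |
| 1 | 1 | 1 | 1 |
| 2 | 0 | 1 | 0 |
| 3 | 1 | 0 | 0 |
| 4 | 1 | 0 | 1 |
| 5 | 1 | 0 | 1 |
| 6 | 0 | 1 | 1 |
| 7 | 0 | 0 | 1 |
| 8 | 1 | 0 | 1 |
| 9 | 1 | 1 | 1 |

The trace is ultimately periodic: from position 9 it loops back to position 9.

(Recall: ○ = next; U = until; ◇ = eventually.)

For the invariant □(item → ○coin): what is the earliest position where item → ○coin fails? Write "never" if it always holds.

4

Check item → ○coin at each position in order: 0 ✓, 1 ✓, 2 ✓, 3 ✓.
At position 4 the labels are {change, item} and the next position 5 has {change, item}, so item → ○coin is false there. This is the first violation.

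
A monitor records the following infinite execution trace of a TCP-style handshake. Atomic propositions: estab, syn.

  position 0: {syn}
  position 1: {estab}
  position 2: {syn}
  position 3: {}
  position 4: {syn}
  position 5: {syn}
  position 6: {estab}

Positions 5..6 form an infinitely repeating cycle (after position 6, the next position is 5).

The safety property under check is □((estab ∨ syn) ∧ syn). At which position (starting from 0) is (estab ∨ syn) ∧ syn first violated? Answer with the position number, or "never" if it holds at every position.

Check (estab ∨ syn) ∧ syn at each position in order: 0 ✓.
At position 1 the labels are {estab}, so (estab ∨ syn) ∧ syn is false there. This is the first violation.

1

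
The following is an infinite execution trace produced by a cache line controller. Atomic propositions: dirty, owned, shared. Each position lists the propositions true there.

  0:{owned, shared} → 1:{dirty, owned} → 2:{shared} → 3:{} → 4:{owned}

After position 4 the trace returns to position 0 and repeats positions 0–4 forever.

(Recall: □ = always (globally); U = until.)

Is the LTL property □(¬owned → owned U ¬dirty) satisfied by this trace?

Yes

¬owned → owned U ¬dirty holds at every position 0..4, and those are all positions ever visited, so □(¬owned → owned U ¬dirty) holds.
Positions where ¬owned holds: 2, 3.
Check owned U ¬dirty at each: 2→ok, 3→ok.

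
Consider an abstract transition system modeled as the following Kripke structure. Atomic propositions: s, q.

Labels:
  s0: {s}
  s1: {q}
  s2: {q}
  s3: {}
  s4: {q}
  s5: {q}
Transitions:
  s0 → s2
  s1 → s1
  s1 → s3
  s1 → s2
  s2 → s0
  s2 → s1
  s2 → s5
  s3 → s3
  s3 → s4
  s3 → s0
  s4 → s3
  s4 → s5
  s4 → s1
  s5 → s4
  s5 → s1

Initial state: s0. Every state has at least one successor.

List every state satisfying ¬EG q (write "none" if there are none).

{s0, s3}

States satisfying q: {s1, s2, s4, s5}.
States satisfying EG q: {s1, s2, s4, s5}.
States satisfying ¬EG q: {s0, s3}.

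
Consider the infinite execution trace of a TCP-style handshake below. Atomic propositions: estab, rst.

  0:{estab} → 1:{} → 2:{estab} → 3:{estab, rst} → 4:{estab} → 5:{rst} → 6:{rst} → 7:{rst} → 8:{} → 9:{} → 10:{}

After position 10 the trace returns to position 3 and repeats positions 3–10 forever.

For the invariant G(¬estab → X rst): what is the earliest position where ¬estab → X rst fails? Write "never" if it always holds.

1

Check ¬estab → X rst at each position in order: 0 ✓.
At position 1 the labels are {} and the next position 2 has {estab}, so ¬estab → X rst is false there. This is the first violation.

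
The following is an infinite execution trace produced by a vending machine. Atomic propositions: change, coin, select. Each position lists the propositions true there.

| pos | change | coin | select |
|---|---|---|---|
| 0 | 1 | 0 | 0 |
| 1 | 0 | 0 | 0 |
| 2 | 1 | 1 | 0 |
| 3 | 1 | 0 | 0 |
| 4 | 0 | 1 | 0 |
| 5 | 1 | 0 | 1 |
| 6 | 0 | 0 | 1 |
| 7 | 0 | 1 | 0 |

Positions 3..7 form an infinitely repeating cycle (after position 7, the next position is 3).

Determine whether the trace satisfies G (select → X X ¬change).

No

select → X X ¬change must hold at every position from 0 onward. It fails at position 6, so G (select → X X ¬change) is false.
Positions where select holds: 5, 6.
Check X X ¬change at each: 5→ok, 6→fails.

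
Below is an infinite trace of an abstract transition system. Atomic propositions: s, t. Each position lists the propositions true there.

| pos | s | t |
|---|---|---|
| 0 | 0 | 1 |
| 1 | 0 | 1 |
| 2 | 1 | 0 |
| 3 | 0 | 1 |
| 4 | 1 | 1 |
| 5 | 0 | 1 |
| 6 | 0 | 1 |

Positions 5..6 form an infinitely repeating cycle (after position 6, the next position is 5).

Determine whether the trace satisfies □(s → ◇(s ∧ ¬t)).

s → ◇(s ∧ ¬t) must hold at every position from 0 onward. It fails at position 4, so □(s → ◇(s ∧ ¬t)) is false.
Positions where s holds: 2, 4.
Check ◇(s ∧ ¬t) at each: 2→ok, 4→fails.

No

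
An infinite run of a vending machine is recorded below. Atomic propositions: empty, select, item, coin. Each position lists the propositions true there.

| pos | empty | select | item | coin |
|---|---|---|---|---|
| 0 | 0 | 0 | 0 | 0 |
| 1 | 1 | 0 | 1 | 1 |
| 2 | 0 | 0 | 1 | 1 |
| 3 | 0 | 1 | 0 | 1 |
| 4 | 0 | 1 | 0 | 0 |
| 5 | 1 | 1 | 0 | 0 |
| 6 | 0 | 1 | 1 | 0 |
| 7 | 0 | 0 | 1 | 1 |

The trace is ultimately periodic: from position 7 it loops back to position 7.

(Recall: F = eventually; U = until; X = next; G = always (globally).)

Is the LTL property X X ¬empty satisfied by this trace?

Yes

The position after 0 is 1; X ¬empty is true there.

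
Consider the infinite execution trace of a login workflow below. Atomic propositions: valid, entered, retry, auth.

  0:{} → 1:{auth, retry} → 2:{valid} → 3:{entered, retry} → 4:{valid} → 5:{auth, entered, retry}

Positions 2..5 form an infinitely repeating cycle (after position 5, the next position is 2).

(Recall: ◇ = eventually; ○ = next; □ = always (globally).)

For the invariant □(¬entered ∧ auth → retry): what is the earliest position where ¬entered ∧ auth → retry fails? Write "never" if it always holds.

never

¬entered ∧ auth → retry holds at every position 0..5, and those are all the positions the trace ever visits, so the invariant □(¬entered ∧ auth → retry) is never violated.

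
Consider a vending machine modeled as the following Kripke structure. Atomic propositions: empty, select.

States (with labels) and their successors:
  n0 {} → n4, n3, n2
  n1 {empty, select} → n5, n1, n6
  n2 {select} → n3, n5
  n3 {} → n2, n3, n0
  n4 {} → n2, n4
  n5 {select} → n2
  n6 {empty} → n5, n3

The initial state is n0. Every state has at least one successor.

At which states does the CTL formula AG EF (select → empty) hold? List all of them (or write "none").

States satisfying EF (select → empty): {n0, n1, n2, n3, n4, n5, n6}.
States satisfying AG EF (select → empty): {n0, n1, n2, n3, n4, n5, n6}.

{n0, n1, n2, n3, n4, n5, n6}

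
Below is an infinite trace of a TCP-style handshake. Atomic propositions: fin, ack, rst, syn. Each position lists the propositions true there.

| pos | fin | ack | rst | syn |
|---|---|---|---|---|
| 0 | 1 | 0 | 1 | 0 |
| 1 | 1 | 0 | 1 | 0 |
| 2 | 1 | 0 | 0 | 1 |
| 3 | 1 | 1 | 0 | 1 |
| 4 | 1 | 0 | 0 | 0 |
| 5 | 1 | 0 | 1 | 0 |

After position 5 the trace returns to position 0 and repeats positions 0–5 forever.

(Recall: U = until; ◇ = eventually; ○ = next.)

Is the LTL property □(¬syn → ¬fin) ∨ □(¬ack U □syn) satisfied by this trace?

¬syn → ¬fin must hold at every position from 0 onward. It fails at position 0, so □(¬syn → ¬fin) is false.
Positions where ¬syn holds: 0, 1, 4, 5.
Check ¬fin at each: 0→fails, 1→fails, 4→fails, 5→fails.
¬ack U □syn must hold at every position from 0 onward. It fails at position 0, so □(¬ack U □syn) is false.
At position 0: □(¬syn → ¬fin) is false; □(¬ack U □syn) is false; so □(¬syn → ¬fin) ∨ □(¬ack U □syn) is false.

Violated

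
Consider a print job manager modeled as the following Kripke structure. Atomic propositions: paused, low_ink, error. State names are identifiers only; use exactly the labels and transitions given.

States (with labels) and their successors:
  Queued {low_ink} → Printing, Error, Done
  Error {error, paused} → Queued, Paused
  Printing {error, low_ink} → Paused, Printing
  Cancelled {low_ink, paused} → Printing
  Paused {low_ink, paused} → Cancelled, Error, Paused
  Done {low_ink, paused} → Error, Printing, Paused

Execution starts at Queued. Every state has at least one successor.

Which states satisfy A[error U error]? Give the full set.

States satisfying error: {Error, Printing}.
States satisfying A[error U error]: {Error, Printing}.

{Error, Printing}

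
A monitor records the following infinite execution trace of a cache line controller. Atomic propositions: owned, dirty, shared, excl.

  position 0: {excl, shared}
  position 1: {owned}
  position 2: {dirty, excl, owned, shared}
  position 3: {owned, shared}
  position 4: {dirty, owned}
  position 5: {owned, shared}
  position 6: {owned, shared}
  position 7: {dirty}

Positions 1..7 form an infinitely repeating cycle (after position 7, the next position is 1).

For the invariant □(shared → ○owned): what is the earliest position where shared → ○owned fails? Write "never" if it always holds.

Check shared → ○owned at each position in order: 0 ✓, 1 ✓, 2 ✓, 3 ✓, 4 ✓, 5 ✓.
At position 6 the labels are {owned, shared} and the next position 7 has {dirty}, so shared → ○owned is false there. This is the first violation.

6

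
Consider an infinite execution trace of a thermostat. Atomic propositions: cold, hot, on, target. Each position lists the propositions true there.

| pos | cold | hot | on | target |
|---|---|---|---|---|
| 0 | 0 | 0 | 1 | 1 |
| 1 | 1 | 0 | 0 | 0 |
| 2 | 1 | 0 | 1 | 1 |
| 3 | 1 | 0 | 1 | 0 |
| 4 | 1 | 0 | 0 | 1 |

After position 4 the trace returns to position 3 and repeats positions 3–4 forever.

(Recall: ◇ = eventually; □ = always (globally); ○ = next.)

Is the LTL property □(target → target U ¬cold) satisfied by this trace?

target → target U ¬cold must hold at every position from 0 onward. It fails at position 2, so □(target → target U ¬cold) is false.
Positions where target holds: 0, 2, 4.
Check target U ¬cold at each: 0→ok, 2→fails, 4→fails.

Violated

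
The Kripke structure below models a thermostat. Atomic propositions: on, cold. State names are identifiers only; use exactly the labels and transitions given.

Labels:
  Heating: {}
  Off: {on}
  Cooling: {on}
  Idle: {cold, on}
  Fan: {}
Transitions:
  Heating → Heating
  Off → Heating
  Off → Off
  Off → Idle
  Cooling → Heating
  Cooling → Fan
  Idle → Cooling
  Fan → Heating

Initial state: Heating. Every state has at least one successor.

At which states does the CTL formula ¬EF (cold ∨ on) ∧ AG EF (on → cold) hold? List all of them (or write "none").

States satisfying cold ∨ on: {Off, Cooling, Idle}.
States satisfying EF (cold ∨ on): {Off, Cooling, Idle}.
States satisfying ¬EF (cold ∨ on): {Heating, Fan}.
States satisfying EF (on → cold): {Heating, Off, Cooling, Idle, Fan}.
States satisfying AG EF (on → cold): {Heating, Off, Cooling, Idle, Fan}.
States satisfying ¬EF (cold ∨ on) ∧ AG EF (on → cold): {Heating, Fan}.

{Heating, Fan}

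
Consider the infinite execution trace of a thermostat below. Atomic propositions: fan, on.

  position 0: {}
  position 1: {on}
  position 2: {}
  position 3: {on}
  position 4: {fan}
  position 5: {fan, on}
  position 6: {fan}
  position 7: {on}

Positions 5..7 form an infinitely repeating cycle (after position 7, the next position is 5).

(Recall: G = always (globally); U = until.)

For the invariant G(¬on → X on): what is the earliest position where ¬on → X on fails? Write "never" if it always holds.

never

¬on → X on holds at every position 0..7, and those are all the positions the trace ever visits, so the invariant G(¬on → X on) is never violated.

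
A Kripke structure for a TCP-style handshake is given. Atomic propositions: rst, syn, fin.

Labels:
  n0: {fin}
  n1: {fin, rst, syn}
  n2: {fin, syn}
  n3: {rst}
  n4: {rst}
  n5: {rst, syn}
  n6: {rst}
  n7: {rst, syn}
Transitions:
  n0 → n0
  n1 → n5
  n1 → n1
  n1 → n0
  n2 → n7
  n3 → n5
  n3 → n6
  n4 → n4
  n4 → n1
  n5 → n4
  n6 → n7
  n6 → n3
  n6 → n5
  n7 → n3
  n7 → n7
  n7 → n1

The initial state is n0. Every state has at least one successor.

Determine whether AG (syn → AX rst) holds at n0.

States satisfying syn → AX rst: {n0, n2, n3, n4, n5, n6, n7}.
States satisfying AG (syn → AX rst): {n0}.
Every state reachable from n0 satisfies syn → AX rst.
n0 ∈ Sat(AG (syn → AX rst)).

Holds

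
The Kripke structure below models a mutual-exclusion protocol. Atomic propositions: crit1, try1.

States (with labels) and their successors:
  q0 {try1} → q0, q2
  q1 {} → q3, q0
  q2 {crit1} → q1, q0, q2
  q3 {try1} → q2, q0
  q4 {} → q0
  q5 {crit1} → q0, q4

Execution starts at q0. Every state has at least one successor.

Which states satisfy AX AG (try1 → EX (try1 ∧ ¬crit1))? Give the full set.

States satisfying AG (try1 → EX (try1 ∧ ¬crit1)): {q0, q1, q2, q3, q4, q5}.
States satisfying AX AG (try1 → EX (try1 ∧ ¬crit1)): {q0, q1, q2, q3, q4, q5}.

{q0, q1, q2, q3, q4, q5}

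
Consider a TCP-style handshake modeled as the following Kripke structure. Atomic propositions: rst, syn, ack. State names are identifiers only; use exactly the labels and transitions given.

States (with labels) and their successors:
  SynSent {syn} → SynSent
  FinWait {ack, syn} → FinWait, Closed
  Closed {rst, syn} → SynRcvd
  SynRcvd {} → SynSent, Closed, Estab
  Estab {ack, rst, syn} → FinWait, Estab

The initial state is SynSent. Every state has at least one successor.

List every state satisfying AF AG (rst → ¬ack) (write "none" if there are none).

{SynSent}

States satisfying AG (rst → ¬ack): {SynSent}.
States satisfying AF AG (rst → ¬ack): {SynSent}.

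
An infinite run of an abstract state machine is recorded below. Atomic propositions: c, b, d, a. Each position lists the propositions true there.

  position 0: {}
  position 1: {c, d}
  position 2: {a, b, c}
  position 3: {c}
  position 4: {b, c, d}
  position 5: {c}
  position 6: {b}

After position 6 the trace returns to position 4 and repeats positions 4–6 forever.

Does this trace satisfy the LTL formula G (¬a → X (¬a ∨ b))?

¬a → X (¬a ∨ b) holds at every position 0..6, and those are all positions ever visited, so G (¬a → X (¬a ∨ b)) holds.
Positions where ¬a holds: 0, 1, 3, 4, 5, 6.
Check X (¬a ∨ b) at each: 0→ok, 1→ok, 3→ok, 4→ok, 5→ok, 6→ok.

Yes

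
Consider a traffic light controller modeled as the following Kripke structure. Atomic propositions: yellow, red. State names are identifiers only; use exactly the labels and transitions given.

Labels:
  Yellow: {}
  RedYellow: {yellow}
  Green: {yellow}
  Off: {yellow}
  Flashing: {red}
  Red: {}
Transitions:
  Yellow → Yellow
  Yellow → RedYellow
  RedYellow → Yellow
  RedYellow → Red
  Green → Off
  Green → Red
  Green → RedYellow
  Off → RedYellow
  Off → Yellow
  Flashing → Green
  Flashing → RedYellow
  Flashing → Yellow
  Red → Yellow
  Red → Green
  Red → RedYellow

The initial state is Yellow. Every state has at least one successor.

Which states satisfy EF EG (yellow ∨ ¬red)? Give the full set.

{Yellow, RedYellow, Green, Off, Flashing, Red}

States satisfying EG (yellow ∨ ¬red): {Yellow, RedYellow, Green, Off, Red}.
States satisfying EF EG (yellow ∨ ¬red): {Yellow, RedYellow, Green, Off, Flashing, Red}.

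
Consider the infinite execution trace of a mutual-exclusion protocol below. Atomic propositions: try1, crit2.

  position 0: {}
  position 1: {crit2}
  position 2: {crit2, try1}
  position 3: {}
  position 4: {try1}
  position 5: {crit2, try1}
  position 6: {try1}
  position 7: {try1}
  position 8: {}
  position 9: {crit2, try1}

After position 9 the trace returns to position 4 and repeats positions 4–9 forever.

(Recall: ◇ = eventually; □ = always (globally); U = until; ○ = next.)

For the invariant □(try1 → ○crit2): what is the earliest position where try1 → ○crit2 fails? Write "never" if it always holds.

Check try1 → ○crit2 at each position in order: 0 ✓, 1 ✓.
At position 2 the labels are {crit2, try1} and the next position 3 has {}, so try1 → ○crit2 is false there. This is the first violation.

2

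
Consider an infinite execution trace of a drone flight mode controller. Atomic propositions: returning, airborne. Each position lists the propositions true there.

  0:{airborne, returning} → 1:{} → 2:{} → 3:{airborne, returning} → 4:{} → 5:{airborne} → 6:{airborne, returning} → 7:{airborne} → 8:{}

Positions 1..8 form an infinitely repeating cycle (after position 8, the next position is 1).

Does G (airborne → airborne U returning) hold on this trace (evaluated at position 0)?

airborne → airborne U returning must hold at every position from 0 onward. It fails at position 7, so G (airborne → airborne U returning) is false.
Positions where airborne holds: 0, 3, 5, 6, 7.
Check airborne U returning at each: 0→ok, 3→ok, 5→ok, 6→ok, 7→fails.

Does not hold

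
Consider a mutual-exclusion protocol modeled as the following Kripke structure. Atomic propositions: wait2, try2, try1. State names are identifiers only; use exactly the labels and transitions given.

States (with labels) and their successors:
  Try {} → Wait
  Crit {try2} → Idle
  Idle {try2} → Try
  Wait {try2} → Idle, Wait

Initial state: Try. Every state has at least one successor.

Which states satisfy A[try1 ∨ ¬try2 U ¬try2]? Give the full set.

States satisfying try1 ∨ ¬try2: {Try}.
States satisfying ¬try2: {Try}.
States satisfying A[try1 ∨ ¬try2 U ¬try2]: {Try}.

{Try}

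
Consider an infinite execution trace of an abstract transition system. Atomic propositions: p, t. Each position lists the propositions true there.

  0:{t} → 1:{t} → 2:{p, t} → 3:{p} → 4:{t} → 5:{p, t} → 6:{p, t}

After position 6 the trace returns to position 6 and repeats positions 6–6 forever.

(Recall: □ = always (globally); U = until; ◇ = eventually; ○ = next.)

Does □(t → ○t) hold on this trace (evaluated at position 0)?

No

t → ○t must hold at every position from 0 onward. It fails at position 2, so □(t → ○t) is false.
Positions where t holds: 0, 1, 2, 4, 5, 6.
Check ○t at each: 0→ok, 1→ok, 2→fails, 4→ok, 5→ok, 6→ok.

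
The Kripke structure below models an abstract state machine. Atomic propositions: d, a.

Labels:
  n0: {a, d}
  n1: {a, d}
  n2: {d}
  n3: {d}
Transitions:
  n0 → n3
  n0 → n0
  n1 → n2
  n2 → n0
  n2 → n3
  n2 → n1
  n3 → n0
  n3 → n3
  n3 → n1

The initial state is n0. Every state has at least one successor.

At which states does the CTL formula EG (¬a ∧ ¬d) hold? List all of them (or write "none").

States satisfying ¬a ∧ ¬d: ∅.
States satisfying EG (¬a ∧ ¬d): ∅.

none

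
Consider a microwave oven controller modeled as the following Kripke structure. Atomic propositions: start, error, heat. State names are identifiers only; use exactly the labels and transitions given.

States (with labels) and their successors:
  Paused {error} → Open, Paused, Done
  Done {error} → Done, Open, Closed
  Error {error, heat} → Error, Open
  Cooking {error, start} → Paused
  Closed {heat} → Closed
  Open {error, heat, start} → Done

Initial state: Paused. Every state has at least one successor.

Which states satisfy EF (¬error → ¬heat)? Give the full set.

States satisfying ¬error → ¬heat: {Paused, Done, Error, Cooking, Open}.
States satisfying EF (¬error → ¬heat): {Paused, Done, Error, Cooking, Open}.

{Paused, Done, Error, Cooking, Open}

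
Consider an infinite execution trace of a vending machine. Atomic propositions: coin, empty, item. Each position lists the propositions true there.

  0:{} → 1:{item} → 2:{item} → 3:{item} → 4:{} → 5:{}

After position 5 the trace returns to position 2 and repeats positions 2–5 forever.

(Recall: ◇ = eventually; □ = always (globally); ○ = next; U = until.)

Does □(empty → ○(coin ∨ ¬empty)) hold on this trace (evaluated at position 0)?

empty → ○(coin ∨ ¬empty) holds at every position 0..5, and those are all positions ever visited, so □(empty → ○(coin ∨ ¬empty)) holds.

Holds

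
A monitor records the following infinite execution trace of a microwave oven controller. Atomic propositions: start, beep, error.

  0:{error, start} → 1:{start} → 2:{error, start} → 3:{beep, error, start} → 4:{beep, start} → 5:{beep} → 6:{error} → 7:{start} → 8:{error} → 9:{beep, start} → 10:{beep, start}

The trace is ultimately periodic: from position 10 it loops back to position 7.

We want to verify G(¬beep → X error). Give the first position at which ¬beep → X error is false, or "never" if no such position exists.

At position 0 the labels are {error, start} and the next position 1 has {start}, so ¬beep → X error is false there. This is the first violation.

0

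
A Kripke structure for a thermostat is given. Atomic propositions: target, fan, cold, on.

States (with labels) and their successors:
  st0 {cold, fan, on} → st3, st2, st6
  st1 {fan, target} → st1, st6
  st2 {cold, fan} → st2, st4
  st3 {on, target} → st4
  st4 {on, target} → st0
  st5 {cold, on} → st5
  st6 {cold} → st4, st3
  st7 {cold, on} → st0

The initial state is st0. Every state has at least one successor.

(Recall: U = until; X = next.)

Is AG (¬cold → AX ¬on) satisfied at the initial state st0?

No

States satisfying ¬cold → AX ¬on: {st0, st1, st2, st5, st6, st7}.
States satisfying AG (¬cold → AX ¬on): {st5}.
st3 is reachable from st0 and violates ¬cold → AX ¬on, so AG fails at st0.
st0 ∉ Sat(AG (¬cold → AX ¬on)).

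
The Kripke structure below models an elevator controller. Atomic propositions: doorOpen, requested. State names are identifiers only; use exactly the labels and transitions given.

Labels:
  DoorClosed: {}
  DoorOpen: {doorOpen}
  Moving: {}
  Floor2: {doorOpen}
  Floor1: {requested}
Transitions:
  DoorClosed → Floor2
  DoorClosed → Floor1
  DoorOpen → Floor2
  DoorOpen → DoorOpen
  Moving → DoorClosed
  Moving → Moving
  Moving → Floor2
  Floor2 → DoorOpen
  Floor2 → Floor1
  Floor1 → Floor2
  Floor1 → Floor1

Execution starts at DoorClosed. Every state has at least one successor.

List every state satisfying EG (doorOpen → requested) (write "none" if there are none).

{DoorClosed, Moving, Floor1}

States satisfying doorOpen → requested: {DoorClosed, Moving, Floor1}.
States satisfying EG (doorOpen → requested): {DoorClosed, Moving, Floor1}.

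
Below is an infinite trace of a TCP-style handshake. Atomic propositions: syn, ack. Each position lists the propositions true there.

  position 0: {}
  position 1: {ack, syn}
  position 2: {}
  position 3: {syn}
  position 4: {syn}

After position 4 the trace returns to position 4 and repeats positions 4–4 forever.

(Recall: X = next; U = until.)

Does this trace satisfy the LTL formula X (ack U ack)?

Yes

The position after 0 is 1; ack U ack is true there.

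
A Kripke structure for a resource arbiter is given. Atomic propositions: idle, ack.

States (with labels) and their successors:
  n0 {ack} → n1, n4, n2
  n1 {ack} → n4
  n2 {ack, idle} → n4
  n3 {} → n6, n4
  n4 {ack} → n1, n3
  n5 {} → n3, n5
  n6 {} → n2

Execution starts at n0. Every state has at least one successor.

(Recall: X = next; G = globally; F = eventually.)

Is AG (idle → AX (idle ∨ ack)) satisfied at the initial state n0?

Satisfied

States satisfying idle → AX (idle ∨ ack): {n0, n1, n2, n3, n4, n5, n6}.
States satisfying AG (idle → AX (idle ∨ ack)): {n0, n1, n2, n3, n4, n5, n6}.
Every state reachable from n0 satisfies idle → AX (idle ∨ ack).
n0 ∈ Sat(AG (idle → AX (idle ∨ ack))).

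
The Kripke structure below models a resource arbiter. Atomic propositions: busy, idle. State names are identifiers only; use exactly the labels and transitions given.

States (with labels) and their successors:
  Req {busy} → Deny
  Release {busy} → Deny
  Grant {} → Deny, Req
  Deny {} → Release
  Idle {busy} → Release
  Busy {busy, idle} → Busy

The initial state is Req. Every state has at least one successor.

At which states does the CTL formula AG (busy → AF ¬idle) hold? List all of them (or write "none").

States satisfying busy → AF ¬idle: {Req, Release, Grant, Deny, Idle}.
States satisfying AG (busy → AF ¬idle): {Req, Release, Grant, Deny, Idle}.

{Req, Release, Grant, Deny, Idle}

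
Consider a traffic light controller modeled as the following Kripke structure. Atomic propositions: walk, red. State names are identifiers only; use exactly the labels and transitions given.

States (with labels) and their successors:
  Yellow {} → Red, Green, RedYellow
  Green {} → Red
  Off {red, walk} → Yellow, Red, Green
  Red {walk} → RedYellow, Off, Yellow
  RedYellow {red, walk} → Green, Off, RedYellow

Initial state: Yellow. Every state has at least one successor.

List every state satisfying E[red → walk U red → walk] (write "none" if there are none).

{Yellow, Green, Off, Red, RedYellow}

States satisfying red → walk: {Yellow, Green, Off, Red, RedYellow}.
States satisfying E[red → walk U red → walk]: {Yellow, Green, Off, Red, RedYellow}.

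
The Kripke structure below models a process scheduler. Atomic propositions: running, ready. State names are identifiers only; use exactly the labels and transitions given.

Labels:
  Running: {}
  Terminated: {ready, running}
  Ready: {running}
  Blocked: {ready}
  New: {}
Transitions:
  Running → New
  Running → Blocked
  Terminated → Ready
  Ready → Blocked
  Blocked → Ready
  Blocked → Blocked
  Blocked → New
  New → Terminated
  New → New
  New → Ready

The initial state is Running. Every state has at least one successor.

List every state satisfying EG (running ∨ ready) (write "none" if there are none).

States satisfying running ∨ ready: {Terminated, Ready, Blocked}.
States satisfying EG (running ∨ ready): {Terminated, Ready, Blocked}.

{Terminated, Ready, Blocked}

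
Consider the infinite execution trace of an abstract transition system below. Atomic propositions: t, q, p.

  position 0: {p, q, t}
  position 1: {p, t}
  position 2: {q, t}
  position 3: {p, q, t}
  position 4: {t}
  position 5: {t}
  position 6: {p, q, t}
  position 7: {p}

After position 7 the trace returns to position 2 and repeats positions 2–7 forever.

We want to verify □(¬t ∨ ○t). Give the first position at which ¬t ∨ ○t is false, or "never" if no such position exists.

6

Check ¬t ∨ ○t at each position in order: 0 ✓, 1 ✓, 2 ✓, 3 ✓, 4 ✓, 5 ✓.
At position 6 the labels are {p, q, t} and the next position 7 has {p}, so ¬t ∨ ○t is false there. This is the first violation.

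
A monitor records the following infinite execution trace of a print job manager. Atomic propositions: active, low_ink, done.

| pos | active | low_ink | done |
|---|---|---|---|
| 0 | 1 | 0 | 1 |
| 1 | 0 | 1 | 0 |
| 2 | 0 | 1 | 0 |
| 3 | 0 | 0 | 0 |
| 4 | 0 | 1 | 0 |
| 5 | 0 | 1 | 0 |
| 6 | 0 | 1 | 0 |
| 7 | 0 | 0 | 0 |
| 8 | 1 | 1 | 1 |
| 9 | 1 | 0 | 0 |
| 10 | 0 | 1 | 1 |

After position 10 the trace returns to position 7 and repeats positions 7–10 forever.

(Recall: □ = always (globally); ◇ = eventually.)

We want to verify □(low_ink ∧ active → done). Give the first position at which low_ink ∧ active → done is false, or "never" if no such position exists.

low_ink ∧ active → done holds at every position 0..10, and those are all the positions the trace ever visits, so the invariant □(low_ink ∧ active → done) is never violated.

never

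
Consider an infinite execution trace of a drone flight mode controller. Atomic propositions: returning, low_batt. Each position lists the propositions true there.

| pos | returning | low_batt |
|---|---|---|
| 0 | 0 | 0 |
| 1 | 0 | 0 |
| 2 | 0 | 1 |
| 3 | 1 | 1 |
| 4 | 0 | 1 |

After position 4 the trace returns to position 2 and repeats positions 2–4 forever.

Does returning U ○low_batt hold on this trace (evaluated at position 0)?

Walking from position 0: at position 0, ○low_batt has not yet held and returning fails, so returning U ○low_batt is false.

Does not hold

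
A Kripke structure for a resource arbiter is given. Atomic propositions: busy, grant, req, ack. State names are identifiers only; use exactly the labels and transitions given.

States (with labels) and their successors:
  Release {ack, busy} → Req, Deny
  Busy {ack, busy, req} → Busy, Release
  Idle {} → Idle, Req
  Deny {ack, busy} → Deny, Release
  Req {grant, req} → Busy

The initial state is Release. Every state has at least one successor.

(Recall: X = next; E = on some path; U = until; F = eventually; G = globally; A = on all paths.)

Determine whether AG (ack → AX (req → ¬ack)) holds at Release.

No

States satisfying ack → AX (req → ¬ack): {Release, Idle, Deny, Req}.
States satisfying AG (ack → AX (req → ¬ack)): ∅.
Busy is reachable from Release and violates ack → AX (req → ¬ack), so AG fails at Release.
Release ∉ Sat(AG (ack → AX (req → ¬ack))).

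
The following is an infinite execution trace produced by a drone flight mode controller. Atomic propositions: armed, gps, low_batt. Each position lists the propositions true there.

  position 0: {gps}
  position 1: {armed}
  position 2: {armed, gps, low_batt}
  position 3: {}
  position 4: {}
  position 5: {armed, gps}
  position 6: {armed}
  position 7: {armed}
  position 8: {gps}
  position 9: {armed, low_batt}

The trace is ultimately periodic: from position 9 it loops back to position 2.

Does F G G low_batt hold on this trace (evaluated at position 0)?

G G low_batt is false at every position 0..9, so it never becomes true and F G G low_batt fails.

Violated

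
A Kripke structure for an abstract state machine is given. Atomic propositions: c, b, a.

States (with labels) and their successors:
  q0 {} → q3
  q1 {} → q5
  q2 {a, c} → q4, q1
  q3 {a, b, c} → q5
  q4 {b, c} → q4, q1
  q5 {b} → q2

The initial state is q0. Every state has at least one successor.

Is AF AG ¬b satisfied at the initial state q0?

States satisfying AG ¬b: ∅.
States satisfying AF AG ¬b: ∅.
There is a path from q0 along which AG ¬b never holds.
q0 ∉ Sat(AF AG ¬b).

No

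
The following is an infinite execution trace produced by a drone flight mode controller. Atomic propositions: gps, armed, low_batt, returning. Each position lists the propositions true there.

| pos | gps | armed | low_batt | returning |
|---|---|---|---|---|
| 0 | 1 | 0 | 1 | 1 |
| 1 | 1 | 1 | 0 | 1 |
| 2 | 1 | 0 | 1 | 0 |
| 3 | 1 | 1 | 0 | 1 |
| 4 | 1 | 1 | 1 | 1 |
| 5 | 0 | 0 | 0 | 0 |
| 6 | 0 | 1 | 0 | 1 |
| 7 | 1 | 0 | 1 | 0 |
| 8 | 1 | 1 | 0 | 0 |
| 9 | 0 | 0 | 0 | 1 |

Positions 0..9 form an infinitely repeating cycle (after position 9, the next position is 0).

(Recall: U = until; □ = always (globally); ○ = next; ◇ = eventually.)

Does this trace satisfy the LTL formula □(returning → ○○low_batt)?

Violated

returning → ○○low_batt must hold at every position from 0 onward. It fails at position 1, so □(returning → ○○low_batt) is false.
Positions where returning holds: 0, 1, 3, 4, 6, 9.
Check ○○low_batt at each: 0→ok, 1→fails, 3→fails, 4→fails, 6→fails, 9→fails.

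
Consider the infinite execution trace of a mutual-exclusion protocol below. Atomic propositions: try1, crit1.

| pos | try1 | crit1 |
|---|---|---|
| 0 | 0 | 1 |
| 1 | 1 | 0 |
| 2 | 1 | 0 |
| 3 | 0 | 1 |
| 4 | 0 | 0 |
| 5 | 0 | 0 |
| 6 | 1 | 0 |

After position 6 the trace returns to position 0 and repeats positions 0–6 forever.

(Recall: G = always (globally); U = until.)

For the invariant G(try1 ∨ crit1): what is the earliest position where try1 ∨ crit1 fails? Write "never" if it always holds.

Check try1 ∨ crit1 at each position in order: 0 ✓, 1 ✓, 2 ✓, 3 ✓.
At position 4 the labels are {}, so try1 ∨ crit1 is false there. This is the first violation.

4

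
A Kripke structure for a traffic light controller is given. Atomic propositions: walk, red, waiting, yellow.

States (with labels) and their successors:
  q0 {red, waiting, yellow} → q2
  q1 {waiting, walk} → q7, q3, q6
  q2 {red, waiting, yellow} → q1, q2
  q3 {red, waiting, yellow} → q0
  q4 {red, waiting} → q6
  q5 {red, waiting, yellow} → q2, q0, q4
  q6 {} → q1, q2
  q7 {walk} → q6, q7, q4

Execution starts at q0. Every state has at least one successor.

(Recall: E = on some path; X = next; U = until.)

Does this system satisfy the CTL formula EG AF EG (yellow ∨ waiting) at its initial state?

States satisfying AF EG (yellow ∨ waiting): {q0, q1, q2, q3, q4, q5, q6}.
States satisfying EG AF EG (yellow ∨ waiting): {q0, q1, q2, q3, q4, q5, q6}.
q0 ∈ Sat(EG AF EG (yellow ∨ waiting)).

Yes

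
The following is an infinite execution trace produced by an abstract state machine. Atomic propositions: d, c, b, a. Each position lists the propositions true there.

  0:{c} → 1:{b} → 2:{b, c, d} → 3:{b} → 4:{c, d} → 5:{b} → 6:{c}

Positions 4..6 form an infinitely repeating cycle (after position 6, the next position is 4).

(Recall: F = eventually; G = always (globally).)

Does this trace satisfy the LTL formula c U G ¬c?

Walking from position 0: at position 1, G ¬c has not yet held and c fails, so c U G ¬c is false.

No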